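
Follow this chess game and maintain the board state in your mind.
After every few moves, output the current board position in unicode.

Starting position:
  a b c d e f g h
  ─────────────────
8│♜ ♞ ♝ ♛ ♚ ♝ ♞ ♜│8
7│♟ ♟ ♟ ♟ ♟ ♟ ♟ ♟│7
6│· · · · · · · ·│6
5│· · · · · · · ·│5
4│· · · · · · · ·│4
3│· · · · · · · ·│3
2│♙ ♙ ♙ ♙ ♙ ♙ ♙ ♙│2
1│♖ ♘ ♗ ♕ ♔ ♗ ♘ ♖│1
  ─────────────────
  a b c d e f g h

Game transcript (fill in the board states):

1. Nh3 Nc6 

  a b c d e f g h
  ─────────────────
8│♜ · ♝ ♛ ♚ ♝ ♞ ♜│8
7│♟ ♟ ♟ ♟ ♟ ♟ ♟ ♟│7
6│· · ♞ · · · · ·│6
5│· · · · · · · ·│5
4│· · · · · · · ·│4
3│· · · · · · · ♘│3
2│♙ ♙ ♙ ♙ ♙ ♙ ♙ ♙│2
1│♖ ♘ ♗ ♕ ♔ ♗ · ♖│1
  ─────────────────
  a b c d e f g h

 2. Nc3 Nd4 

  a b c d e f g h
  ─────────────────
8│♜ · ♝ ♛ ♚ ♝ ♞ ♜│8
7│♟ ♟ ♟ ♟ ♟ ♟ ♟ ♟│7
6│· · · · · · · ·│6
5│· · · · · · · ·│5
4│· · · ♞ · · · ·│4
3│· · ♘ · · · · ♘│3
2│♙ ♙ ♙ ♙ ♙ ♙ ♙ ♙│2
1│♖ · ♗ ♕ ♔ ♗ · ♖│1
  ─────────────────
  a b c d e f g h

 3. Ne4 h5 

  a b c d e f g h
  ─────────────────
8│♜ · ♝ ♛ ♚ ♝ ♞ ♜│8
7│♟ ♟ ♟ ♟ ♟ ♟ ♟ ·│7
6│· · · · · · · ·│6
5│· · · · · · · ♟│5
4│· · · ♞ ♘ · · ·│4
3│· · · · · · · ♘│3
2│♙ ♙ ♙ ♙ ♙ ♙ ♙ ♙│2
1│♖ · ♗ ♕ ♔ ♗ · ♖│1
  ─────────────────
  a b c d e f g h



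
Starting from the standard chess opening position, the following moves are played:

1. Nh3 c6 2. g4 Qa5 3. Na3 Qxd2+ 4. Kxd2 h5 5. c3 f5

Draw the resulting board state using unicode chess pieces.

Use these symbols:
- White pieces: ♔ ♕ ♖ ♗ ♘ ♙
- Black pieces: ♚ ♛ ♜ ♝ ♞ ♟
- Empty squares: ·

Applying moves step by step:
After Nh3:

♜ ♞ ♝ ♛ ♚ ♝ ♞ ♜
♟ ♟ ♟ ♟ ♟ ♟ ♟ ♟
· · · · · · · ·
· · · · · · · ·
· · · · · · · ·
· · · · · · · ♘
♙ ♙ ♙ ♙ ♙ ♙ ♙ ♙
♖ ♘ ♗ ♕ ♔ ♗ · ♖


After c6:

♜ ♞ ♝ ♛ ♚ ♝ ♞ ♜
♟ ♟ · ♟ ♟ ♟ ♟ ♟
· · ♟ · · · · ·
· · · · · · · ·
· · · · · · · ·
· · · · · · · ♘
♙ ♙ ♙ ♙ ♙ ♙ ♙ ♙
♖ ♘ ♗ ♕ ♔ ♗ · ♖


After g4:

♜ ♞ ♝ ♛ ♚ ♝ ♞ ♜
♟ ♟ · ♟ ♟ ♟ ♟ ♟
· · ♟ · · · · ·
· · · · · · · ·
· · · · · · ♙ ·
· · · · · · · ♘
♙ ♙ ♙ ♙ ♙ ♙ · ♙
♖ ♘ ♗ ♕ ♔ ♗ · ♖


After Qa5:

♜ ♞ ♝ · ♚ ♝ ♞ ♜
♟ ♟ · ♟ ♟ ♟ ♟ ♟
· · ♟ · · · · ·
♛ · · · · · · ·
· · · · · · ♙ ·
· · · · · · · ♘
♙ ♙ ♙ ♙ ♙ ♙ · ♙
♖ ♘ ♗ ♕ ♔ ♗ · ♖


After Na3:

♜ ♞ ♝ · ♚ ♝ ♞ ♜
♟ ♟ · ♟ ♟ ♟ ♟ ♟
· · ♟ · · · · ·
♛ · · · · · · ·
· · · · · · ♙ ·
♘ · · · · · · ♘
♙ ♙ ♙ ♙ ♙ ♙ · ♙
♖ · ♗ ♕ ♔ ♗ · ♖


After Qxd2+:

♜ ♞ ♝ · ♚ ♝ ♞ ♜
♟ ♟ · ♟ ♟ ♟ ♟ ♟
· · ♟ · · · · ·
· · · · · · · ·
· · · · · · ♙ ·
♘ · · · · · · ♘
♙ ♙ ♙ ♛ ♙ ♙ · ♙
♖ · ♗ ♕ ♔ ♗ · ♖


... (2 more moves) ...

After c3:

♜ ♞ ♝ · ♚ ♝ ♞ ♜
♟ ♟ · ♟ ♟ ♟ ♟ ·
· · ♟ · · · · ·
· · · · · · · ♟
· · · · · · ♙ ·
♘ · ♙ · · · · ♘
♙ ♙ · ♔ ♙ ♙ · ♙
♖ · ♗ ♕ · ♗ · ♖


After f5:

♜ ♞ ♝ · ♚ ♝ ♞ ♜
♟ ♟ · ♟ ♟ · ♟ ·
· · ♟ · · · · ·
· · · · · ♟ · ♟
· · · · · · ♙ ·
♘ · ♙ · · · · ♘
♙ ♙ · ♔ ♙ ♙ · ♙
♖ · ♗ ♕ · ♗ · ♖



  a b c d e f g h
  ─────────────────
8│♜ ♞ ♝ · ♚ ♝ ♞ ♜│8
7│♟ ♟ · ♟ ♟ · ♟ ·│7
6│· · ♟ · · · · ·│6
5│· · · · · ♟ · ♟│5
4│· · · · · · ♙ ·│4
3│♘ · ♙ · · · · ♘│3
2│♙ ♙ · ♔ ♙ ♙ · ♙│2
1│♖ · ♗ ♕ · ♗ · ♖│1
  ─────────────────
  a b c d e f g h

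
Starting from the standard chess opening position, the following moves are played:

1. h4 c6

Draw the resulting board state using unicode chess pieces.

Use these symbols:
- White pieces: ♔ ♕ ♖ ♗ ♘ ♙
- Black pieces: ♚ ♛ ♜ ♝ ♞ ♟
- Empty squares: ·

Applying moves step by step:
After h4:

♜ ♞ ♝ ♛ ♚ ♝ ♞ ♜
♟ ♟ ♟ ♟ ♟ ♟ ♟ ♟
· · · · · · · ·
· · · · · · · ·
· · · · · · · ♙
· · · · · · · ·
♙ ♙ ♙ ♙ ♙ ♙ ♙ ·
♖ ♘ ♗ ♕ ♔ ♗ ♘ ♖


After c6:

♜ ♞ ♝ ♛ ♚ ♝ ♞ ♜
♟ ♟ · ♟ ♟ ♟ ♟ ♟
· · ♟ · · · · ·
· · · · · · · ·
· · · · · · · ♙
· · · · · · · ·
♙ ♙ ♙ ♙ ♙ ♙ ♙ ·
♖ ♘ ♗ ♕ ♔ ♗ ♘ ♖



  a b c d e f g h
  ─────────────────
8│♜ ♞ ♝ ♛ ♚ ♝ ♞ ♜│8
7│♟ ♟ · ♟ ♟ ♟ ♟ ♟│7
6│· · ♟ · · · · ·│6
5│· · · · · · · ·│5
4│· · · · · · · ♙│4
3│· · · · · · · ·│3
2│♙ ♙ ♙ ♙ ♙ ♙ ♙ ·│2
1│♖ ♘ ♗ ♕ ♔ ♗ ♘ ♖│1
  ─────────────────
  a b c d e f g h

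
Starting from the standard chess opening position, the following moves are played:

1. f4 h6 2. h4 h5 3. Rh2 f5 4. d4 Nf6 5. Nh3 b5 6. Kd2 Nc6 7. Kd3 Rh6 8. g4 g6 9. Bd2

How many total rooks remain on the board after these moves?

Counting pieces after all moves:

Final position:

  a b c d e f g h
  ─────────────────
8│♜ · ♝ ♛ ♚ ♝ · ·│8
7│♟ · ♟ ♟ ♟ · · ·│7
6│· · ♞ · · ♞ ♟ ♜│6
5│· ♟ · · · ♟ · ♟│5
4│· · · ♙ · ♙ ♙ ♙│4
3│· · · ♔ · · · ♘│3
2│♙ ♙ ♙ ♗ ♙ · · ♖│2
1│♖ ♘ · ♕ · ♗ · ·│1
  ─────────────────
  a b c d e f g h


4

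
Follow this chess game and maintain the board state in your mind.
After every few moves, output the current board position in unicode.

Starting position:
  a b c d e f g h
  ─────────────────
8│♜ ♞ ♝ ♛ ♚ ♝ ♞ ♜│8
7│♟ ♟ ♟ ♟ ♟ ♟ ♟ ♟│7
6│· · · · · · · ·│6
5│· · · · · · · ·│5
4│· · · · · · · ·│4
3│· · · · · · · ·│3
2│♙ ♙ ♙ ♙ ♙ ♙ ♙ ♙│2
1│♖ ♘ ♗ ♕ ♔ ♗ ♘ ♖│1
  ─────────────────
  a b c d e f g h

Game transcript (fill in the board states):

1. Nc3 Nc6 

  a b c d e f g h
  ─────────────────
8│♜ · ♝ ♛ ♚ ♝ ♞ ♜│8
7│♟ ♟ ♟ ♟ ♟ ♟ ♟ ♟│7
6│· · ♞ · · · · ·│6
5│· · · · · · · ·│5
4│· · · · · · · ·│4
3│· · ♘ · · · · ·│3
2│♙ ♙ ♙ ♙ ♙ ♙ ♙ ♙│2
1│♖ · ♗ ♕ ♔ ♗ ♘ ♖│1
  ─────────────────
  a b c d e f g h

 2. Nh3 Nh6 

  a b c d e f g h
  ─────────────────
8│♜ · ♝ ♛ ♚ ♝ · ♜│8
7│♟ ♟ ♟ ♟ ♟ ♟ ♟ ♟│7
6│· · ♞ · · · · ♞│6
5│· · · · · · · ·│5
4│· · · · · · · ·│4
3│· · ♘ · · · · ♘│3
2│♙ ♙ ♙ ♙ ♙ ♙ ♙ ♙│2
1│♖ · ♗ ♕ ♔ ♗ · ♖│1
  ─────────────────
  a b c d e f g h

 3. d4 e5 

  a b c d e f g h
  ─────────────────
8│♜ · ♝ ♛ ♚ ♝ · ♜│8
7│♟ ♟ ♟ ♟ · ♟ ♟ ♟│7
6│· · ♞ · · · · ♞│6
5│· · · · ♟ · · ·│5
4│· · · ♙ · · · ·│4
3│· · ♘ · · · · ♘│3
2│♙ ♙ ♙ · ♙ ♙ ♙ ♙│2
1│♖ · ♗ ♕ ♔ ♗ · ♖│1
  ─────────────────
  a b c d e f g h

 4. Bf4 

  a b c d e f g h
  ─────────────────
8│♜ · ♝ ♛ ♚ ♝ · ♜│8
7│♟ ♟ ♟ ♟ · ♟ ♟ ♟│7
6│· · ♞ · · · · ♞│6
5│· · · · ♟ · · ·│5
4│· · · ♙ · ♗ · ·│4
3│· · ♘ · · · · ♘│3
2│♙ ♙ ♙ · ♙ ♙ ♙ ♙│2
1│♖ · · ♕ ♔ ♗ · ♖│1
  ─────────────────
  a b c d e f g h


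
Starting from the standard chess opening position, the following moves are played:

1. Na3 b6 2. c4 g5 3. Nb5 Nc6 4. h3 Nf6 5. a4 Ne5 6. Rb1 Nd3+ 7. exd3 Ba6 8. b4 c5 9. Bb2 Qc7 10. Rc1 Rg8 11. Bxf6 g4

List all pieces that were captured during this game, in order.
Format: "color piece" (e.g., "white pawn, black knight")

Tracking captures:
  exd3: captured black knight
  Bxf6: captured black knight

black knight, black knight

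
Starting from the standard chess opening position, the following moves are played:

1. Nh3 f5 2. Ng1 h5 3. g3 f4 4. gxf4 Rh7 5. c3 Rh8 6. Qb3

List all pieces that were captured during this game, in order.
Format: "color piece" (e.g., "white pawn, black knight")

Tracking captures:
  gxf4: captured black pawn

black pawn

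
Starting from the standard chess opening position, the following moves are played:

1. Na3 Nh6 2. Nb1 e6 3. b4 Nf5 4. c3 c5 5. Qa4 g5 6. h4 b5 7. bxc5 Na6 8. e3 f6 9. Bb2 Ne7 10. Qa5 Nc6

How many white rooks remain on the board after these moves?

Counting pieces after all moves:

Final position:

  a b c d e f g h
  ─────────────────
8│♜ · ♝ ♛ ♚ ♝ · ♜│8
7│♟ · · ♟ · · · ♟│7
6│♞ · ♞ · ♟ ♟ · ·│6
5│♕ ♟ ♙ · · · ♟ ·│5
4│· · · · · · · ♙│4
3│· · ♙ · ♙ · · ·│3
2│♙ ♗ · ♙ · ♙ ♙ ·│2
1│♖ ♘ · · ♔ ♗ ♘ ♖│1
  ─────────────────
  a b c d e f g h


2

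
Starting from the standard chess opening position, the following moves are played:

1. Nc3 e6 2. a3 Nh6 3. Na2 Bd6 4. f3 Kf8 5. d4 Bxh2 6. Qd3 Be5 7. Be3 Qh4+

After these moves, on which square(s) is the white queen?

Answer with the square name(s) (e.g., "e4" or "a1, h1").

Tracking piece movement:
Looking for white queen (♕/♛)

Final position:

  a b c d e f g h
  ─────────────────
8│♜ ♞ ♝ · · ♚ · ♜│8
7│♟ ♟ ♟ ♟ · ♟ ♟ ♟│7
6│· · · · ♟ · · ♞│6
5│· · · · ♝ · · ·│5
4│· · · ♙ · · · ♛│4
3│♙ · · ♕ ♗ ♙ · ·│3
2│♘ ♙ ♙ · ♙ · ♙ ·│2
1│♖ · · · ♔ ♗ ♘ ♖│1
  ─────────────────
  a b c d e f g h


d3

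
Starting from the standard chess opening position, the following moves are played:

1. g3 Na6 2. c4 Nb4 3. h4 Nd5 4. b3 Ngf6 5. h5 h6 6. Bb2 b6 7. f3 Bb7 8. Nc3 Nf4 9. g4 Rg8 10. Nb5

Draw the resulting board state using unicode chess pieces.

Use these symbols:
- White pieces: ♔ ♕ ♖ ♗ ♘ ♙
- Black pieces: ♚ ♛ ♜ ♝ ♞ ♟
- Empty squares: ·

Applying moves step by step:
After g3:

♜ ♞ ♝ ♛ ♚ ♝ ♞ ♜
♟ ♟ ♟ ♟ ♟ ♟ ♟ ♟
· · · · · · · ·
· · · · · · · ·
· · · · · · · ·
· · · · · · ♙ ·
♙ ♙ ♙ ♙ ♙ ♙ · ♙
♖ ♘ ♗ ♕ ♔ ♗ ♘ ♖


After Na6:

♜ · ♝ ♛ ♚ ♝ ♞ ♜
♟ ♟ ♟ ♟ ♟ ♟ ♟ ♟
♞ · · · · · · ·
· · · · · · · ·
· · · · · · · ·
· · · · · · ♙ ·
♙ ♙ ♙ ♙ ♙ ♙ · ♙
♖ ♘ ♗ ♕ ♔ ♗ ♘ ♖


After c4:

♜ · ♝ ♛ ♚ ♝ ♞ ♜
♟ ♟ ♟ ♟ ♟ ♟ ♟ ♟
♞ · · · · · · ·
· · · · · · · ·
· · ♙ · · · · ·
· · · · · · ♙ ·
♙ ♙ · ♙ ♙ ♙ · ♙
♖ ♘ ♗ ♕ ♔ ♗ ♘ ♖


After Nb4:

♜ · ♝ ♛ ♚ ♝ ♞ ♜
♟ ♟ ♟ ♟ ♟ ♟ ♟ ♟
· · · · · · · ·
· · · · · · · ·
· ♞ ♙ · · · · ·
· · · · · · ♙ ·
♙ ♙ · ♙ ♙ ♙ · ♙
♖ ♘ ♗ ♕ ♔ ♗ ♘ ♖


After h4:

♜ · ♝ ♛ ♚ ♝ ♞ ♜
♟ ♟ ♟ ♟ ♟ ♟ ♟ ♟
· · · · · · · ·
· · · · · · · ·
· ♞ ♙ · · · · ♙
· · · · · · ♙ ·
♙ ♙ · ♙ ♙ ♙ · ·
♖ ♘ ♗ ♕ ♔ ♗ ♘ ♖


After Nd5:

♜ · ♝ ♛ ♚ ♝ ♞ ♜
♟ ♟ ♟ ♟ ♟ ♟ ♟ ♟
· · · · · · · ·
· · · ♞ · · · ·
· · ♙ · · · · ♙
· · · · · · ♙ ·
♙ ♙ · ♙ ♙ ♙ · ·
♖ ♘ ♗ ♕ ♔ ♗ ♘ ♖


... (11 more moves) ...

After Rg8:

♜ · · ♛ ♚ ♝ ♜ ·
♟ ♝ ♟ ♟ ♟ ♟ ♟ ·
· ♟ · · · ♞ · ♟
· · · · · · · ♙
· · ♙ · · ♞ ♙ ·
· ♙ ♘ · · ♙ · ·
♙ ♗ · ♙ ♙ · · ·
♖ · · ♕ ♔ ♗ ♘ ♖


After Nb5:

♜ · · ♛ ♚ ♝ ♜ ·
♟ ♝ ♟ ♟ ♟ ♟ ♟ ·
· ♟ · · · ♞ · ♟
· ♘ · · · · · ♙
· · ♙ · · ♞ ♙ ·
· ♙ · · · ♙ · ·
♙ ♗ · ♙ ♙ · · ·
♖ · · ♕ ♔ ♗ ♘ ♖



  a b c d e f g h
  ─────────────────
8│♜ · · ♛ ♚ ♝ ♜ ·│8
7│♟ ♝ ♟ ♟ ♟ ♟ ♟ ·│7
6│· ♟ · · · ♞ · ♟│6
5│· ♘ · · · · · ♙│5
4│· · ♙ · · ♞ ♙ ·│4
3│· ♙ · · · ♙ · ·│3
2│♙ ♗ · ♙ ♙ · · ·│2
1│♖ · · ♕ ♔ ♗ ♘ ♖│1
  ─────────────────
  a b c d e f g h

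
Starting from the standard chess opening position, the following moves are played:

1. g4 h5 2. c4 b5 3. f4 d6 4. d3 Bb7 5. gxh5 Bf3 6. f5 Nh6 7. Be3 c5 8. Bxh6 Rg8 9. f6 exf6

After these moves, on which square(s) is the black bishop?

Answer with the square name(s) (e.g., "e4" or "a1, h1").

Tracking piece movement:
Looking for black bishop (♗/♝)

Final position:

  a b c d e f g h
  ─────────────────
8│♜ ♞ · ♛ ♚ ♝ ♜ ·│8
7│♟ · · · · ♟ ♟ ·│7
6│· · · ♟ · ♟ · ♗│6
5│· ♟ ♟ · · · · ♙│5
4│· · ♙ · · · · ·│4
3│· · · ♙ · ♝ · ·│3
2│♙ ♙ · · ♙ · · ♙│2
1│♖ ♘ · ♕ ♔ ♗ ♘ ♖│1
  ─────────────────
  a b c d e f g h


f3, f8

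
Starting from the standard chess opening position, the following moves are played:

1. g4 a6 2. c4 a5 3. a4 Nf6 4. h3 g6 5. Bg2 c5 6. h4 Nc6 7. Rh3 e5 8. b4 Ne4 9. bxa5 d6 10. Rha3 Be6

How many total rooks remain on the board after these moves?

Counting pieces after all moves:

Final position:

  a b c d e f g h
  ─────────────────
8│♜ · · ♛ ♚ ♝ · ♜│8
7│· ♟ · · · ♟ · ♟│7
6│· · ♞ ♟ ♝ · ♟ ·│6
5│♙ · ♟ · ♟ · · ·│5
4│♙ · ♙ · ♞ · ♙ ♙│4
3│♖ · · · · · · ·│3
2│· · · ♙ ♙ ♙ ♗ ·│2
1│♖ ♘ ♗ ♕ ♔ · ♘ ·│1
  ─────────────────
  a b c d e f g h


4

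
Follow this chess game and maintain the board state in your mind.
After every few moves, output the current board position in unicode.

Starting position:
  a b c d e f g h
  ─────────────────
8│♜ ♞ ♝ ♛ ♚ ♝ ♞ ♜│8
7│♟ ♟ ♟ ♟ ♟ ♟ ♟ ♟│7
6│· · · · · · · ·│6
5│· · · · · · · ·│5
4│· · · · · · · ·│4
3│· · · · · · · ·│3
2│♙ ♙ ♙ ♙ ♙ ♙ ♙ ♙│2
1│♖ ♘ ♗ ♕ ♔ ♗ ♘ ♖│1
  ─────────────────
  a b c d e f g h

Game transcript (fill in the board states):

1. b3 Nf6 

  a b c d e f g h
  ─────────────────
8│♜ ♞ ♝ ♛ ♚ ♝ · ♜│8
7│♟ ♟ ♟ ♟ ♟ ♟ ♟ ♟│7
6│· · · · · ♞ · ·│6
5│· · · · · · · ·│5
4│· · · · · · · ·│4
3│· ♙ · · · · · ·│3
2│♙ · ♙ ♙ ♙ ♙ ♙ ♙│2
1│♖ ♘ ♗ ♕ ♔ ♗ ♘ ♖│1
  ─────────────────
  a b c d e f g h

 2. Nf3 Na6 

  a b c d e f g h
  ─────────────────
8│♜ · ♝ ♛ ♚ ♝ · ♜│8
7│♟ ♟ ♟ ♟ ♟ ♟ ♟ ♟│7
6│♞ · · · · ♞ · ·│6
5│· · · · · · · ·│5
4│· · · · · · · ·│4
3│· ♙ · · · ♘ · ·│3
2│♙ · ♙ ♙ ♙ ♙ ♙ ♙│2
1│♖ ♘ ♗ ♕ ♔ ♗ · ♖│1
  ─────────────────
  a b c d e f g h

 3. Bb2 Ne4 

  a b c d e f g h
  ─────────────────
8│♜ · ♝ ♛ ♚ ♝ · ♜│8
7│♟ ♟ ♟ ♟ ♟ ♟ ♟ ♟│7
6│♞ · · · · · · ·│6
5│· · · · · · · ·│5
4│· · · · ♞ · · ·│4
3│· ♙ · · · ♘ · ·│3
2│♙ ♗ ♙ ♙ ♙ ♙ ♙ ♙│2
1│♖ ♘ · ♕ ♔ ♗ · ♖│1
  ─────────────────
  a b c d e f g h



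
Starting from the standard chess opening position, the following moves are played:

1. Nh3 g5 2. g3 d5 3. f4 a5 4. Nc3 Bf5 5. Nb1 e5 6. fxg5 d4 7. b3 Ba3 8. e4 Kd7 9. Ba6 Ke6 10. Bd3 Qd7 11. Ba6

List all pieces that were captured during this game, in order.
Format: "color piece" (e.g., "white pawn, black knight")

Tracking captures:
  fxg5: captured black pawn

black pawn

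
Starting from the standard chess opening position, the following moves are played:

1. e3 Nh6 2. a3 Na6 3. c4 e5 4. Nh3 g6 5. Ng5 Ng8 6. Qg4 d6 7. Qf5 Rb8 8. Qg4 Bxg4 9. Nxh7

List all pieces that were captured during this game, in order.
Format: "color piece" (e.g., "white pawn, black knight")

Tracking captures:
  Bxg4: captured white queen
  Nxh7: captured black pawn

white queen, black pawn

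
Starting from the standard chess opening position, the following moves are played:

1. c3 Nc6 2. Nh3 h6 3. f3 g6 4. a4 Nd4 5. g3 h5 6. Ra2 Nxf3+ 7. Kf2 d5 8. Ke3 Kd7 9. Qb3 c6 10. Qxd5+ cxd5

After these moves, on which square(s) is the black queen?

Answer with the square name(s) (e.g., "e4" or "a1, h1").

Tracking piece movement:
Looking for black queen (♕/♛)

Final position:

  a b c d e f g h
  ─────────────────
8│♜ · ♝ ♛ · ♝ ♞ ♜│8
7│♟ ♟ · ♚ ♟ ♟ · ·│7
6│· · · · · · ♟ ·│6
5│· · · ♟ · · · ♟│5
4│♙ · · · · · · ·│4
3│· · ♙ · ♔ ♞ ♙ ♘│3
2│♖ ♙ · ♙ ♙ · · ♙│2
1│· ♘ ♗ · · ♗ · ♖│1
  ─────────────────
  a b c d e f g h


d8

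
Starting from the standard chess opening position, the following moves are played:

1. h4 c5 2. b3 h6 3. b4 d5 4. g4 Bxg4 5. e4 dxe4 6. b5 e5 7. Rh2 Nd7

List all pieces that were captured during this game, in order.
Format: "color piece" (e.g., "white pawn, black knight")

Tracking captures:
  Bxg4: captured white pawn
  dxe4: captured white pawn

white pawn, white pawn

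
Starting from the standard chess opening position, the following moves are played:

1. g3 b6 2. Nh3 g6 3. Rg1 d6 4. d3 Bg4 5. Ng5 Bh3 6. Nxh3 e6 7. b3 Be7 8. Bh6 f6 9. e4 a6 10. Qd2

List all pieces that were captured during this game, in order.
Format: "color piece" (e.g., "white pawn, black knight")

Tracking captures:
  Nxh3: captured black bishop

black bishop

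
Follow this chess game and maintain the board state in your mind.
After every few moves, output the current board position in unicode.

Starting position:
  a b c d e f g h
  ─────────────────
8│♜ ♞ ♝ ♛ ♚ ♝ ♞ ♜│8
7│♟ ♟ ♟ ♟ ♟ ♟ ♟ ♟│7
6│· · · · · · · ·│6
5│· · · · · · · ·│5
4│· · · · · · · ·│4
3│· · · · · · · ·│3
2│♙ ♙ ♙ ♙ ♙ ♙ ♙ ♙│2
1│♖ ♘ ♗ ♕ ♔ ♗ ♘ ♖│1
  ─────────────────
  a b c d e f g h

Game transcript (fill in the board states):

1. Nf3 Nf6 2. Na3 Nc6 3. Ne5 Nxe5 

  a b c d e f g h
  ─────────────────
8│♜ · ♝ ♛ ♚ ♝ · ♜│8
7│♟ ♟ ♟ ♟ ♟ ♟ ♟ ♟│7
6│· · · · · ♞ · ·│6
5│· · · · ♞ · · ·│5
4│· · · · · · · ·│4
3│♘ · · · · · · ·│3
2│♙ ♙ ♙ ♙ ♙ ♙ ♙ ♙│2
1│♖ · ♗ ♕ ♔ ♗ · ♖│1
  ─────────────────
  a b c d e f g h

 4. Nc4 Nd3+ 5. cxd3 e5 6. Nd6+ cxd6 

  a b c d e f g h
  ─────────────────
8│♜ · ♝ ♛ ♚ ♝ · ♜│8
7│♟ ♟ · ♟ · ♟ ♟ ♟│7
6│· · · ♟ · ♞ · ·│6
5│· · · · ♟ · · ·│5
4│· · · · · · · ·│4
3│· · · ♙ · · · ·│3
2│♙ ♙ · ♙ ♙ ♙ ♙ ♙│2
1│♖ · ♗ ♕ ♔ ♗ · ♖│1
  ─────────────────
  a b c d e f g h

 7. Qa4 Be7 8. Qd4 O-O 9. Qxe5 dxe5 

  a b c d e f g h
  ─────────────────
8│♜ · ♝ ♛ · ♜ ♚ ·│8
7│♟ ♟ · ♟ ♝ ♟ ♟ ♟│7
6│· · · · · ♞ · ·│6
5│· · · · ♟ · · ·│5
4│· · · · · · · ·│4
3│· · · ♙ · · · ·│3
2│♙ ♙ · ♙ ♙ ♙ ♙ ♙│2
1│♖ · ♗ · ♔ ♗ · ♖│1
  ─────────────────
  a b c d e f g h

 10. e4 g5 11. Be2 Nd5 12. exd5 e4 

  a b c d e f g h
  ─────────────────
8│♜ · ♝ ♛ · ♜ ♚ ·│8
7│♟ ♟ · ♟ ♝ ♟ · ♟│7
6│· · · · · · · ·│6
5│· · · ♙ · · ♟ ·│5
4│· · · · ♟ · · ·│4
3│· · · ♙ · · · ·│3
2│♙ ♙ · ♙ ♗ ♙ ♙ ♙│2
1│♖ · ♗ · ♔ · · ♖│1
  ─────────────────
  a b c d e f g h



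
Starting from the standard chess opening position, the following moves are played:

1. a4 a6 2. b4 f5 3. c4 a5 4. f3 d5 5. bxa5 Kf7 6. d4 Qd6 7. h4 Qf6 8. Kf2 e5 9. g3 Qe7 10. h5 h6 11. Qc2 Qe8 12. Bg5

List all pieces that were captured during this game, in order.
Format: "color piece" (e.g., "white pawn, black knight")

Tracking captures:
  bxa5: captured black pawn

black pawn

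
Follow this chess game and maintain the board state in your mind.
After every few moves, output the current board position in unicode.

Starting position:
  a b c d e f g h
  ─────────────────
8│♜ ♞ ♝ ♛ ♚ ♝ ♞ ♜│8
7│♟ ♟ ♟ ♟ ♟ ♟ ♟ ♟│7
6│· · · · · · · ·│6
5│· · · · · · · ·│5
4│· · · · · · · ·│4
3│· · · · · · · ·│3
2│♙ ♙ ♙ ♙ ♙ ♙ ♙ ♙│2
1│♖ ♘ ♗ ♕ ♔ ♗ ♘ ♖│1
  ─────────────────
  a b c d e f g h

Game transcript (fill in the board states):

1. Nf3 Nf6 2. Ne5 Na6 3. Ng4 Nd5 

  a b c d e f g h
  ─────────────────
8│♜ · ♝ ♛ ♚ ♝ · ♜│8
7│♟ ♟ ♟ ♟ ♟ ♟ ♟ ♟│7
6│♞ · · · · · · ·│6
5│· · · ♞ · · · ·│5
4│· · · · · · ♘ ·│4
3│· · · · · · · ·│3
2│♙ ♙ ♙ ♙ ♙ ♙ ♙ ♙│2
1│♖ ♘ ♗ ♕ ♔ ♗ · ♖│1
  ─────────────────
  a b c d e f g h

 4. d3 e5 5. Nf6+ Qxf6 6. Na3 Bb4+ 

  a b c d e f g h
  ─────────────────
8│♜ · ♝ · ♚ · · ♜│8
7│♟ ♟ ♟ ♟ · ♟ ♟ ♟│7
6│♞ · · · · ♛ · ·│6
5│· · · ♞ ♟ · · ·│5
4│· ♝ · · · · · ·│4
3│♘ · · ♙ · · · ·│3
2│♙ ♙ ♙ · ♙ ♙ ♙ ♙│2
1│♖ · ♗ ♕ ♔ ♗ · ♖│1
  ─────────────────
  a b c d e f g h

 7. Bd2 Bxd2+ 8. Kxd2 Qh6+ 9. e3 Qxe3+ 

  a b c d e f g h
  ─────────────────
8│♜ · ♝ · ♚ · · ♜│8
7│♟ ♟ ♟ ♟ · ♟ ♟ ♟│7
6│♞ · · · · · · ·│6
5│· · · ♞ ♟ · · ·│5
4│· · · · · · · ·│4
3│♘ · · ♙ ♛ · · ·│3
2│♙ ♙ ♙ ♔ · ♙ ♙ ♙│2
1│♖ · · ♕ · ♗ · ♖│1
  ─────────────────
  a b c d e f g h

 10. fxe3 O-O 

  a b c d e f g h
  ─────────────────
8│♜ · ♝ · · ♜ ♚ ·│8
7│♟ ♟ ♟ ♟ · ♟ ♟ ♟│7
6│♞ · · · · · · ·│6
5│· · · ♞ ♟ · · ·│5
4│· · · · · · · ·│4
3│♘ · · ♙ ♙ · · ·│3
2│♙ ♙ ♙ ♔ · · ♙ ♙│2
1│♖ · · ♕ · ♗ · ♖│1
  ─────────────────
  a b c d e f g h


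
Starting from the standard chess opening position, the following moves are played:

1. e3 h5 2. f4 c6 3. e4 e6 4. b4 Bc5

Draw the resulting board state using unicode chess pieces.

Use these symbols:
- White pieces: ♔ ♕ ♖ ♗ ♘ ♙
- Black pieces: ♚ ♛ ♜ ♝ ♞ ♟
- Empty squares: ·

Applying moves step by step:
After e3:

♜ ♞ ♝ ♛ ♚ ♝ ♞ ♜
♟ ♟ ♟ ♟ ♟ ♟ ♟ ♟
· · · · · · · ·
· · · · · · · ·
· · · · · · · ·
· · · · ♙ · · ·
♙ ♙ ♙ ♙ · ♙ ♙ ♙
♖ ♘ ♗ ♕ ♔ ♗ ♘ ♖


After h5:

♜ ♞ ♝ ♛ ♚ ♝ ♞ ♜
♟ ♟ ♟ ♟ ♟ ♟ ♟ ·
· · · · · · · ·
· · · · · · · ♟
· · · · · · · ·
· · · · ♙ · · ·
♙ ♙ ♙ ♙ · ♙ ♙ ♙
♖ ♘ ♗ ♕ ♔ ♗ ♘ ♖


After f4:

♜ ♞ ♝ ♛ ♚ ♝ ♞ ♜
♟ ♟ ♟ ♟ ♟ ♟ ♟ ·
· · · · · · · ·
· · · · · · · ♟
· · · · · ♙ · ·
· · · · ♙ · · ·
♙ ♙ ♙ ♙ · · ♙ ♙
♖ ♘ ♗ ♕ ♔ ♗ ♘ ♖


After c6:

♜ ♞ ♝ ♛ ♚ ♝ ♞ ♜
♟ ♟ · ♟ ♟ ♟ ♟ ·
· · ♟ · · · · ·
· · · · · · · ♟
· · · · · ♙ · ·
· · · · ♙ · · ·
♙ ♙ ♙ ♙ · · ♙ ♙
♖ ♘ ♗ ♕ ♔ ♗ ♘ ♖


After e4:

♜ ♞ ♝ ♛ ♚ ♝ ♞ ♜
♟ ♟ · ♟ ♟ ♟ ♟ ·
· · ♟ · · · · ·
· · · · · · · ♟
· · · · ♙ ♙ · ·
· · · · · · · ·
♙ ♙ ♙ ♙ · · ♙ ♙
♖ ♘ ♗ ♕ ♔ ♗ ♘ ♖


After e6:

♜ ♞ ♝ ♛ ♚ ♝ ♞ ♜
♟ ♟ · ♟ · ♟ ♟ ·
· · ♟ · ♟ · · ·
· · · · · · · ♟
· · · · ♙ ♙ · ·
· · · · · · · ·
♙ ♙ ♙ ♙ · · ♙ ♙
♖ ♘ ♗ ♕ ♔ ♗ ♘ ♖


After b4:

♜ ♞ ♝ ♛ ♚ ♝ ♞ ♜
♟ ♟ · ♟ · ♟ ♟ ·
· · ♟ · ♟ · · ·
· · · · · · · ♟
· ♙ · · ♙ ♙ · ·
· · · · · · · ·
♙ · ♙ ♙ · · ♙ ♙
♖ ♘ ♗ ♕ ♔ ♗ ♘ ♖


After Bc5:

♜ ♞ ♝ ♛ ♚ · ♞ ♜
♟ ♟ · ♟ · ♟ ♟ ·
· · ♟ · ♟ · · ·
· · ♝ · · · · ♟
· ♙ · · ♙ ♙ · ·
· · · · · · · ·
♙ · ♙ ♙ · · ♙ ♙
♖ ♘ ♗ ♕ ♔ ♗ ♘ ♖



  a b c d e f g h
  ─────────────────
8│♜ ♞ ♝ ♛ ♚ · ♞ ♜│8
7│♟ ♟ · ♟ · ♟ ♟ ·│7
6│· · ♟ · ♟ · · ·│6
5│· · ♝ · · · · ♟│5
4│· ♙ · · ♙ ♙ · ·│4
3│· · · · · · · ·│3
2│♙ · ♙ ♙ · · ♙ ♙│2
1│♖ ♘ ♗ ♕ ♔ ♗ ♘ ♖│1
  ─────────────────
  a b c d e f g h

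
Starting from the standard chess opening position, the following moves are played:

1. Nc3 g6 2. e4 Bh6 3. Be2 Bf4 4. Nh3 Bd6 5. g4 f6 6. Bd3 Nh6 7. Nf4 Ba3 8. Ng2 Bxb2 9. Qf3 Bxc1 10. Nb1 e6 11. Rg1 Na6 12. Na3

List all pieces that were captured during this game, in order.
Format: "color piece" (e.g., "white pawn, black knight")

Tracking captures:
  Bxb2: captured white pawn
  Bxc1: captured white bishop

white pawn, white bishop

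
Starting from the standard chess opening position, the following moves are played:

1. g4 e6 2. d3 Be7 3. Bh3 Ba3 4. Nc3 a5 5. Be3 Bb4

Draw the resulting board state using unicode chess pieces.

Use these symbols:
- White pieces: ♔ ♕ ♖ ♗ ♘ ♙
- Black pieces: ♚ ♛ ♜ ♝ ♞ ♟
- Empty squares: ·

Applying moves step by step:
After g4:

♜ ♞ ♝ ♛ ♚ ♝ ♞ ♜
♟ ♟ ♟ ♟ ♟ ♟ ♟ ♟
· · · · · · · ·
· · · · · · · ·
· · · · · · ♙ ·
· · · · · · · ·
♙ ♙ ♙ ♙ ♙ ♙ · ♙
♖ ♘ ♗ ♕ ♔ ♗ ♘ ♖


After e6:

♜ ♞ ♝ ♛ ♚ ♝ ♞ ♜
♟ ♟ ♟ ♟ · ♟ ♟ ♟
· · · · ♟ · · ·
· · · · · · · ·
· · · · · · ♙ ·
· · · · · · · ·
♙ ♙ ♙ ♙ ♙ ♙ · ♙
♖ ♘ ♗ ♕ ♔ ♗ ♘ ♖


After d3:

♜ ♞ ♝ ♛ ♚ ♝ ♞ ♜
♟ ♟ ♟ ♟ · ♟ ♟ ♟
· · · · ♟ · · ·
· · · · · · · ·
· · · · · · ♙ ·
· · · ♙ · · · ·
♙ ♙ ♙ · ♙ ♙ · ♙
♖ ♘ ♗ ♕ ♔ ♗ ♘ ♖


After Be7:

♜ ♞ ♝ ♛ ♚ · ♞ ♜
♟ ♟ ♟ ♟ ♝ ♟ ♟ ♟
· · · · ♟ · · ·
· · · · · · · ·
· · · · · · ♙ ·
· · · ♙ · · · ·
♙ ♙ ♙ · ♙ ♙ · ♙
♖ ♘ ♗ ♕ ♔ ♗ ♘ ♖


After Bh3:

♜ ♞ ♝ ♛ ♚ · ♞ ♜
♟ ♟ ♟ ♟ ♝ ♟ ♟ ♟
· · · · ♟ · · ·
· · · · · · · ·
· · · · · · ♙ ·
· · · ♙ · · · ♗
♙ ♙ ♙ · ♙ ♙ · ♙
♖ ♘ ♗ ♕ ♔ · ♘ ♖


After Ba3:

♜ ♞ ♝ ♛ ♚ · ♞ ♜
♟ ♟ ♟ ♟ · ♟ ♟ ♟
· · · · ♟ · · ·
· · · · · · · ·
· · · · · · ♙ ·
♝ · · ♙ · · · ♗
♙ ♙ ♙ · ♙ ♙ · ♙
♖ ♘ ♗ ♕ ♔ · ♘ ♖


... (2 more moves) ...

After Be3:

♜ ♞ ♝ ♛ ♚ · ♞ ♜
· ♟ ♟ ♟ · ♟ ♟ ♟
· · · · ♟ · · ·
♟ · · · · · · ·
· · · · · · ♙ ·
♝ · ♘ ♙ ♗ · · ♗
♙ ♙ ♙ · ♙ ♙ · ♙
♖ · · ♕ ♔ · ♘ ♖


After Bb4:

♜ ♞ ♝ ♛ ♚ · ♞ ♜
· ♟ ♟ ♟ · ♟ ♟ ♟
· · · · ♟ · · ·
♟ · · · · · · ·
· ♝ · · · · ♙ ·
· · ♘ ♙ ♗ · · ♗
♙ ♙ ♙ · ♙ ♙ · ♙
♖ · · ♕ ♔ · ♘ ♖



  a b c d e f g h
  ─────────────────
8│♜ ♞ ♝ ♛ ♚ · ♞ ♜│8
7│· ♟ ♟ ♟ · ♟ ♟ ♟│7
6│· · · · ♟ · · ·│6
5│♟ · · · · · · ·│5
4│· ♝ · · · · ♙ ·│4
3│· · ♘ ♙ ♗ · · ♗│3
2│♙ ♙ ♙ · ♙ ♙ · ♙│2
1│♖ · · ♕ ♔ · ♘ ♖│1
  ─────────────────
  a b c d e f g h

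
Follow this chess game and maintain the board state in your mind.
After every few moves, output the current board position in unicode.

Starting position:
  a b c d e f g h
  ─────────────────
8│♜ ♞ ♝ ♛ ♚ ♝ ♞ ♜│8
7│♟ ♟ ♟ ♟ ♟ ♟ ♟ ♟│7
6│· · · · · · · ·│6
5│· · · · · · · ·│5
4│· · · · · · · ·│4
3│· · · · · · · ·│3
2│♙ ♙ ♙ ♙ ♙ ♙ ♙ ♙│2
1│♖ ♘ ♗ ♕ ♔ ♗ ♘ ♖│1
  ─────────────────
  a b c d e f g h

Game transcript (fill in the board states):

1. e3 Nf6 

  a b c d e f g h
  ─────────────────
8│♜ ♞ ♝ ♛ ♚ ♝ · ♜│8
7│♟ ♟ ♟ ♟ ♟ ♟ ♟ ♟│7
6│· · · · · ♞ · ·│6
5│· · · · · · · ·│5
4│· · · · · · · ·│4
3│· · · · ♙ · · ·│3
2│♙ ♙ ♙ ♙ · ♙ ♙ ♙│2
1│♖ ♘ ♗ ♕ ♔ ♗ ♘ ♖│1
  ─────────────────
  a b c d e f g h

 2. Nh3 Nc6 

  a b c d e f g h
  ─────────────────
8│♜ · ♝ ♛ ♚ ♝ · ♜│8
7│♟ ♟ ♟ ♟ ♟ ♟ ♟ ♟│7
6│· · ♞ · · ♞ · ·│6
5│· · · · · · · ·│5
4│· · · · · · · ·│4
3│· · · · ♙ · · ♘│3
2│♙ ♙ ♙ ♙ · ♙ ♙ ♙│2
1│♖ ♘ ♗ ♕ ♔ ♗ · ♖│1
  ─────────────────
  a b c d e f g h

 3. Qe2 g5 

  a b c d e f g h
  ─────────────────
8│♜ · ♝ ♛ ♚ ♝ · ♜│8
7│♟ ♟ ♟ ♟ ♟ ♟ · ♟│7
6│· · ♞ · · ♞ · ·│6
5│· · · · · · ♟ ·│5
4│· · · · · · · ·│4
3│· · · · ♙ · · ♘│3
2│♙ ♙ ♙ ♙ ♕ ♙ ♙ ♙│2
1│♖ ♘ ♗ · ♔ ♗ · ♖│1
  ─────────────────
  a b c d e f g h

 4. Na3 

  a b c d e f g h
  ─────────────────
8│♜ · ♝ ♛ ♚ ♝ · ♜│8
7│♟ ♟ ♟ ♟ ♟ ♟ · ♟│7
6│· · ♞ · · ♞ · ·│6
5│· · · · · · ♟ ·│5
4│· · · · · · · ·│4
3│♘ · · · ♙ · · ♘│3
2│♙ ♙ ♙ ♙ ♕ ♙ ♙ ♙│2
1│♖ · ♗ · ♔ ♗ · ♖│1
  ─────────────────
  a b c d e f g h


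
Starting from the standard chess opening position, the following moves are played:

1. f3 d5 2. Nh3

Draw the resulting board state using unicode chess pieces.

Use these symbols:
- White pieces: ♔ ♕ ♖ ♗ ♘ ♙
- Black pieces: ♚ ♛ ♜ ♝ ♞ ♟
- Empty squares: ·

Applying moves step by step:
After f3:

♜ ♞ ♝ ♛ ♚ ♝ ♞ ♜
♟ ♟ ♟ ♟ ♟ ♟ ♟ ♟
· · · · · · · ·
· · · · · · · ·
· · · · · · · ·
· · · · · ♙ · ·
♙ ♙ ♙ ♙ ♙ · ♙ ♙
♖ ♘ ♗ ♕ ♔ ♗ ♘ ♖


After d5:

♜ ♞ ♝ ♛ ♚ ♝ ♞ ♜
♟ ♟ ♟ · ♟ ♟ ♟ ♟
· · · · · · · ·
· · · ♟ · · · ·
· · · · · · · ·
· · · · · ♙ · ·
♙ ♙ ♙ ♙ ♙ · ♙ ♙
♖ ♘ ♗ ♕ ♔ ♗ ♘ ♖


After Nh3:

♜ ♞ ♝ ♛ ♚ ♝ ♞ ♜
♟ ♟ ♟ · ♟ ♟ ♟ ♟
· · · · · · · ·
· · · ♟ · · · ·
· · · · · · · ·
· · · · · ♙ · ♘
♙ ♙ ♙ ♙ ♙ · ♙ ♙
♖ ♘ ♗ ♕ ♔ ♗ · ♖



  a b c d e f g h
  ─────────────────
8│♜ ♞ ♝ ♛ ♚ ♝ ♞ ♜│8
7│♟ ♟ ♟ · ♟ ♟ ♟ ♟│7
6│· · · · · · · ·│6
5│· · · ♟ · · · ·│5
4│· · · · · · · ·│4
3│· · · · · ♙ · ♘│3
2│♙ ♙ ♙ ♙ ♙ · ♙ ♙│2
1│♖ ♘ ♗ ♕ ♔ ♗ · ♖│1
  ─────────────────
  a b c d e f g h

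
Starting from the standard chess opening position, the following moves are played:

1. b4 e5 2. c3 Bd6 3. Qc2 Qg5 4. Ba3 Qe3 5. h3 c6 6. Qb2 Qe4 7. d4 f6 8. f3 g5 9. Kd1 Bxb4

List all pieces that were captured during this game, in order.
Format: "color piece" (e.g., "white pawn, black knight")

Tracking captures:
  Bxb4: captured white pawn

white pawn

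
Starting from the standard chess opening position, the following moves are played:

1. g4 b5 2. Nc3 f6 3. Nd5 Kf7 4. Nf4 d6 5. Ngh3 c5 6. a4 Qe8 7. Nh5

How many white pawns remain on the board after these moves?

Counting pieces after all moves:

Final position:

  a b c d e f g h
  ─────────────────
8│♜ ♞ ♝ · ♛ ♝ ♞ ♜│8
7│♟ · · · ♟ ♚ ♟ ♟│7
6│· · · ♟ · ♟ · ·│6
5│· ♟ ♟ · · · · ♘│5
4│♙ · · · · · ♙ ·│4
3│· · · · · · · ♘│3
2│· ♙ ♙ ♙ ♙ ♙ · ♙│2
1│♖ · ♗ ♕ ♔ ♗ · ♖│1
  ─────────────────
  a b c d e f g h


8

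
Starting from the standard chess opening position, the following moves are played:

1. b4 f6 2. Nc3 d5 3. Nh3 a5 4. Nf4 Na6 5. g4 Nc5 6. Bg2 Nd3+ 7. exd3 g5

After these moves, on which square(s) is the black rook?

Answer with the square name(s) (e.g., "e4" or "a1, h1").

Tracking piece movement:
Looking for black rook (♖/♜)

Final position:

  a b c d e f g h
  ─────────────────
8│♜ · ♝ ♛ ♚ ♝ ♞ ♜│8
7│· ♟ ♟ · ♟ · · ♟│7
6│· · · · · ♟ · ·│6
5│♟ · · ♟ · · ♟ ·│5
4│· ♙ · · · ♘ ♙ ·│4
3│· · ♘ ♙ · · · ·│3
2│♙ · ♙ ♙ · ♙ ♗ ♙│2
1│♖ · ♗ ♕ ♔ · · ♖│1
  ─────────────────
  a b c d e f g h


a8, h8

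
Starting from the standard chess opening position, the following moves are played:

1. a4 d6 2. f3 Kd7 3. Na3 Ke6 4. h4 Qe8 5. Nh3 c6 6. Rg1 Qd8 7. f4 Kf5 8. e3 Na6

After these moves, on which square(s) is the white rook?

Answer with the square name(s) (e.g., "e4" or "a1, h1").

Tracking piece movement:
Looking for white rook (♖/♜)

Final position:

  a b c d e f g h
  ─────────────────
8│♜ · ♝ ♛ · ♝ ♞ ♜│8
7│♟ ♟ · · ♟ ♟ ♟ ♟│7
6│♞ · ♟ ♟ · · · ·│6
5│· · · · · ♚ · ·│5
4│♙ · · · · ♙ · ♙│4
3│♘ · · · ♙ · · ♘│3
2│· ♙ ♙ ♙ · · ♙ ·│2
1│♖ · ♗ ♕ ♔ ♗ ♖ ·│1
  ─────────────────
  a b c d e f g h


a1, g1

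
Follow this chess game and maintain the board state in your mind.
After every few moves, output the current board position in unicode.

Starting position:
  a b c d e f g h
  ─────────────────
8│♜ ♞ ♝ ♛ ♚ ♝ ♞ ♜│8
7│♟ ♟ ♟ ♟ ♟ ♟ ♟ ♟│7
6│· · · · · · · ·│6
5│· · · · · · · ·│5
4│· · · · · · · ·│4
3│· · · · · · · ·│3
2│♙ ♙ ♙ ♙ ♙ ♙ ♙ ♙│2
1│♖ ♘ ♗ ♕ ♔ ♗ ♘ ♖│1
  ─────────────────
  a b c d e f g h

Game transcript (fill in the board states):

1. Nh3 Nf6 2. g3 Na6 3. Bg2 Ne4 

  a b c d e f g h
  ─────────────────
8│♜ · ♝ ♛ ♚ ♝ · ♜│8
7│♟ ♟ ♟ ♟ ♟ ♟ ♟ ♟│7
6│♞ · · · · · · ·│6
5│· · · · · · · ·│5
4│· · · · ♞ · · ·│4
3│· · · · · · ♙ ♘│3
2│♙ ♙ ♙ ♙ ♙ ♙ ♗ ♙│2
1│♖ ♘ ♗ ♕ ♔ · · ♖│1
  ─────────────────
  a b c d e f g h

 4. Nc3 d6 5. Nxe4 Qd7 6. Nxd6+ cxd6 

  a b c d e f g h
  ─────────────────
8│♜ · ♝ · ♚ ♝ · ♜│8
7│♟ ♟ · ♛ ♟ ♟ ♟ ♟│7
6│♞ · · ♟ · · · ·│6
5│· · · · · · · ·│5
4│· · · · · · · ·│4
3│· · · · · · ♙ ♘│3
2│♙ ♙ ♙ ♙ ♙ ♙ ♗ ♙│2
1│♖ · ♗ ♕ ♔ · · ♖│1
  ─────────────────
  a b c d e f g h

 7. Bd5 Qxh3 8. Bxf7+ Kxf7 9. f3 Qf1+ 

  a b c d e f g h
  ─────────────────
8│♜ · ♝ · · ♝ · ♜│8
7│♟ ♟ · · ♟ ♚ ♟ ♟│7
6│♞ · · ♟ · · · ·│6
5│· · · · · · · ·│5
4│· · · · · · · ·│4
3│· · · · · ♙ ♙ ·│3
2│♙ ♙ ♙ ♙ ♙ · · ♙│2
1│♖ · ♗ ♕ ♔ ♛ · ♖│1
  ─────────────────
  a b c d e f g h

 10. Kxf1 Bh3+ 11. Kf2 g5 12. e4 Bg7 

  a b c d e f g h
  ─────────────────
8│♜ · · · · · · ♜│8
7│♟ ♟ · · ♟ ♚ ♝ ♟│7
6│♞ · · ♟ · · · ·│6
5│· · · · · · ♟ ·│5
4│· · · · ♙ · · ·│4
3│· · · · · ♙ ♙ ♝│3
2│♙ ♙ ♙ ♙ · ♔ · ♙│2
1│♖ · ♗ ♕ · · · ♖│1
  ─────────────────
  a b c d e f g h

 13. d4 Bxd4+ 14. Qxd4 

  a b c d e f g h
  ─────────────────
8│♜ · · · · · · ♜│8
7│♟ ♟ · · ♟ ♚ · ♟│7
6│♞ · · ♟ · · · ·│6
5│· · · · · · ♟ ·│5
4│· · · ♕ ♙ · · ·│4
3│· · · · · ♙ ♙ ♝│3
2│♙ ♙ ♙ · · ♔ · ♙│2
1│♖ · ♗ · · · · ♖│1
  ─────────────────
  a b c d e f g h
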